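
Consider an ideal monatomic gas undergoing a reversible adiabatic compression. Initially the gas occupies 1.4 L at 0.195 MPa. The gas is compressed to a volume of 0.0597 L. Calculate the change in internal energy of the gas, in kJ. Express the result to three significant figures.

ΔU ≈ 2.95 kJ

γ = 5/3 for a monatomic ideal gas.
P₂ = P₁(V₁/V₂)^γ = 0.195×(1.4/0.0597)^(5/3) = 37.46 MPa.
For a reversible adiabat, W_by_gas = (P₁V₁ − P₂V₂)/(γ−1).
W_by = (195000×0.0014 − 3.746×10^7×5.97×10^-5) / (2/3) = -2945 J.
Q = 0 ⇒ ΔU = −W_by = 2945 J.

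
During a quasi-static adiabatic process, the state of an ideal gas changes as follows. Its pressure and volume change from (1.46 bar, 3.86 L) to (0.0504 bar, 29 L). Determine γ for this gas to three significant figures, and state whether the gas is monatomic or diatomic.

γ ≈ 1.67; monatomic

PV^γ = const ⇒ γ = ln(P₂/P₁) / ln(V₁/V₂).
γ = ln(0.0504/1.46) / ln(3.86/29) = 1.669.
γ ≈ 1.67 is close to 5/3, so the gas is monatomic.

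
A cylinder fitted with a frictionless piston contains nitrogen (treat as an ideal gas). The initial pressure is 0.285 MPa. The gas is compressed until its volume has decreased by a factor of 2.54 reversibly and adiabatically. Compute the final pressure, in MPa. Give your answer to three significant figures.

Adiabatic: P₁V₁^γ = P₂V₂^γ ⇒ P₂ = P₁ (V₁/V₂)^γ.
For a diatomic ideal gas γ = 7/5.
P₂ = 0.285 × 2.54^(7/5) = 1.051 MPa.

P₂ ≈ 1.05 MPa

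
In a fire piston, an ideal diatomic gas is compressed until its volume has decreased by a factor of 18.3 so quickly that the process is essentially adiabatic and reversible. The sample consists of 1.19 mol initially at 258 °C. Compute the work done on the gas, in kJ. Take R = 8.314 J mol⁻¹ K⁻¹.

W ≈ 28.9 kJ

Adiabatic: T₁V₁^(γ−1) = T₂V₂^(γ−1) ⇒ T₂ = T₁ (V₁/V₂)^(γ−1).
γ = 7/5 for a diatomic ideal gas, so γ−1 = 2/5.
T₁ = 258 °C = 531.1 K.
T₂ = 531.1 × 18.3^(2/5) = 1699 K.
Q = 0, so ΔU = W_on_gas = nCᵥΔT with Cᵥ = R/(γ−1) = 20.79 J/(mol·K).
ΔU = 1.19 × 20.79 × (1699 − 531.1) = 28890 J.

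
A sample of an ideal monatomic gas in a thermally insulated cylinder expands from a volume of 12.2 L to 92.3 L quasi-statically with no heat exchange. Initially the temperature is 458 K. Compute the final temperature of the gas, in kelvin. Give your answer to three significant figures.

T₂ ≈ 119 K

Adiabatic: T₁V₁^(γ−1) = T₂V₂^(γ−1) ⇒ T₂ = T₁ (V₁/V₂)^(γ−1).
For a monatomic ideal gas γ = 5/3, so γ−1 = 2/3.
T₂ = 458 × (12.2/92.3)^(2/3) = 118.8 K.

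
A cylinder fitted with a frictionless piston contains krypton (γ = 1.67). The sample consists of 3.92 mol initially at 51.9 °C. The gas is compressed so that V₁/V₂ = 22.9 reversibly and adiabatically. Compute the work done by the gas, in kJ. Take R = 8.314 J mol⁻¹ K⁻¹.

W ≈ -113 kJ

For a reversible adiabat TV^(γ−1) is constant, so T₂ = T₁ (V₁/V₂)^(γ−1).
T₁ = 51.9 °C = 325 K.
T₂ = 325 × 22.9^(0.67) = 2649 K.
Q = 0, so ΔU = W_on_gas = nCᵥΔT with Cᵥ = R/(γ−1) = 12.41 J/(mol·K).
ΔU = 3.92 × 12.41 × (2649 − 325) = 113000 J.
Work done by the gas = −ΔU = -113000 J.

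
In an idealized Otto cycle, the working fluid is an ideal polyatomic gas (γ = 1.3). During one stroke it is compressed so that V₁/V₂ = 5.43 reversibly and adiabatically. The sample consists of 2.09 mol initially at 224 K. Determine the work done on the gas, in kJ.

W ≈ 8.58 kJ

Adiabatic: T₁V₁^(γ−1) = T₂V₂^(γ−1) ⇒ T₂ = T₁ (V₁/V₂)^(γ−1).
T₂ = 224 × 5.43^(0.3) = 372.1 K.
Q = 0, so ΔU = W_on_gas = nCᵥΔT with Cᵥ = R/(γ−1) = 27.71 J/(mol·K).
ΔU = 2.09 × 27.71 × (372.1 − 224) = 8579 J.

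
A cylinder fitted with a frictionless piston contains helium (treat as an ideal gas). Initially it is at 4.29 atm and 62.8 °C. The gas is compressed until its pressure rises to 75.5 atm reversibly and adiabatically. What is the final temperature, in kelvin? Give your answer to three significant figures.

Adiabatic: T₂/T₁ = (P₂/P₁)^((γ−1)/γ).
For a monatomic ideal gas γ = 5/3, so (γ−1)/γ = 2/5.
T₁ = 62.8 °C = 335.9 K.
T₂ = 335.9 × (75.5/4.29)^(2/5) = 1058 K.

T₂ ≈ 1060 K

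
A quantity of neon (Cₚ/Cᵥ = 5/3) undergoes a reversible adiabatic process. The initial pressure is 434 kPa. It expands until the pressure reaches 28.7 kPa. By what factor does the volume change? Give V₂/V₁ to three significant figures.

From PV^γ = const, V₂/V₁ = (P₁/P₂)^(1/γ).
V₂/V₁ = (434/28.7)^(3/5) = 5.102.

V₂/V₁ ≈ 5.10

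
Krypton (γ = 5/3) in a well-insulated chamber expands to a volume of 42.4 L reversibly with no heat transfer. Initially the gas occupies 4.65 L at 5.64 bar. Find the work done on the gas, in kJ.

P₂ = P₁(V₁/V₂)^γ = 5.64×(4.65/42.4)^(5/3) = 0.1417 bar.
For a reversible adiabat, W_by_gas = (P₁V₁ − P₂V₂)/(γ−1).
W_by = (564000×0.00465 − 14170×0.0424) / (2/3) = 3033 J.
W_on_gas = −W_by = -3033 J.

W ≈ -3.03 kJ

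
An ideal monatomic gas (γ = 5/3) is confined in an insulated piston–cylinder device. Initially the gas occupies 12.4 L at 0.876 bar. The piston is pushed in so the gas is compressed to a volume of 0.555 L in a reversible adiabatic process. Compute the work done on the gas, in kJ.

W ≈ 11.3 kJ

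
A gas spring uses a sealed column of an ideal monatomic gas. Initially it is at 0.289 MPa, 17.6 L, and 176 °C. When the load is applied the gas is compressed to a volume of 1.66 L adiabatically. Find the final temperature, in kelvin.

T₂ ≈ 2170 K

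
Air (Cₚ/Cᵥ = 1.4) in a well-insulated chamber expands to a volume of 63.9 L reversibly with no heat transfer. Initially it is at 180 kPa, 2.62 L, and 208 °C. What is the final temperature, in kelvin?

T₂ ≈ 134 K

Adiabatic: T₁V₁^(γ−1) = T₂V₂^(γ−1) ⇒ T₂ = T₁ (V₁/V₂)^(γ−1).
T₁ = 208 °C = 481.1 K.
T₂ = 481.1 × (2.62/63.9)^(0.4) = 134.1 K.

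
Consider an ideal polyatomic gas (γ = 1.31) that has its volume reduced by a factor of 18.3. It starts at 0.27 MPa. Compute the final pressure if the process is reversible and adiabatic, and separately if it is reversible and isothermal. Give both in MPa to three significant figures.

adiabatic: 12.2 MPa; isothermal: 4.94 MPa

Isothermal: P₂ = P₁(V₁/V₂) = 0.27×18.3 = 4.941 MPa.
Adiabatic: P₂ = P₁(V₁/V₂)^γ = 0.27×18.3^(1.31) = 12.17 MPa.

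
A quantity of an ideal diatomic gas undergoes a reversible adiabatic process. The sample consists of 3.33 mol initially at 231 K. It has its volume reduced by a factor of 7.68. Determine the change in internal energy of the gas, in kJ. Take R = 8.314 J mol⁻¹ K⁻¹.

Adiabatic: T₁V₁^(γ−1) = T₂V₂^(γ−1) ⇒ T₂ = T₁ (V₁/V₂)^(γ−1).
γ = 7/5 for a diatomic ideal gas, so γ−1 = 2/5.
T₂ = 231 × 7.68^(2/5) = 522.1 K.
Q = 0, so ΔU = W_on_gas = nCᵥΔT with Cᵥ = R/(γ−1) = 20.79 J/(mol·K).
ΔU = 3.33 × 20.79 × (522.1 − 231) = 20150 J.

ΔU ≈ 20.1 kJ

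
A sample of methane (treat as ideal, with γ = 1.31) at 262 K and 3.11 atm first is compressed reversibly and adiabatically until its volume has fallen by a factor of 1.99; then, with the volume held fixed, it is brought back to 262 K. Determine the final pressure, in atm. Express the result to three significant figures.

Adiabatic step (PV^γ = const): P₂ = 3.11×1.99^(1.31) = 7.661 atm; T₂ = 262×1.99^(0.31) = 324.3 K.
Isochoric: P₃ = P₂(T₃/T₂) = 7.661 × (262/324.3) = 6.189 atm.

P₃ ≈ 6.19 atm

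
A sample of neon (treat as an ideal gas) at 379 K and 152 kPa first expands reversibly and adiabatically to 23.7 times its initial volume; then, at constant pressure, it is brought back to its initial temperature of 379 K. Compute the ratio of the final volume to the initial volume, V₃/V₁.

V₃/V₁ ≈ 196

For a monatomic ideal gas γ = 5/3.
Adiabatic step: V₂/V₁ = 23.7; T₂ = T₁·(1/23.7)^(2/3) = 45.93 K.
Isobaric step: V₃/V₂ = T₃/T₂ = 379/45.93.
V₃/V₁ = (V₂/V₁)(V₃/V₂) = 23.7 × (379/45.93) = 195.5.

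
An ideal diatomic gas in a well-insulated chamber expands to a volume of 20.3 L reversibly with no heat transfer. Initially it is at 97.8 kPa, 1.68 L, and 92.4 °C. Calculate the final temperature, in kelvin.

For a reversible adiabat TV^(γ−1) is constant, so T₂ = T₁ (V₁/V₂)^(γ−1).
γ = 7/5 for a diatomic ideal gas.
T₁ = 92.4 °C = 365.5 K.
T₂ = 365.5 × (1.68/20.3)^(2/5) = 134.9 K.

T₂ ≈ 135 K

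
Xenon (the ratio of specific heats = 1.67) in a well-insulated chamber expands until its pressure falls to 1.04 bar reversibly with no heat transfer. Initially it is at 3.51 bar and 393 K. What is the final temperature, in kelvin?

Adiabatic: T₂/T₁ = (P₂/P₁)^((γ−1)/γ).
T₂ = 393 × (1.04/3.51)^(0.401) = 241.2 K.

T₂ ≈ 241 K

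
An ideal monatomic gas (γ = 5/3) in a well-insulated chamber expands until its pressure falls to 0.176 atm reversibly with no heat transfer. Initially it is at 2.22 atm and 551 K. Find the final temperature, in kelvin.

Adiabatic: T₂/T₁ = (P₂/P₁)^((γ−1)/γ).
T₂ = 551 × (0.176/2.22)^(2/5) = 199.9 K.

T₂ ≈ 200 K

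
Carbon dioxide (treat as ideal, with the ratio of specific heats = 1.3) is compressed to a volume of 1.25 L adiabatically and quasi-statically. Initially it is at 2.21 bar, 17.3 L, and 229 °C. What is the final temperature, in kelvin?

For a reversible adiabat TV^(γ−1) is constant, so T₂ = T₁ (V₁/V₂)^(γ−1).
T₁ = 229 °C = 502.1 K.
T₂ = 502.1 × (17.3/1.25)^(0.3) = 1105 K.

T₂ ≈ 1100 K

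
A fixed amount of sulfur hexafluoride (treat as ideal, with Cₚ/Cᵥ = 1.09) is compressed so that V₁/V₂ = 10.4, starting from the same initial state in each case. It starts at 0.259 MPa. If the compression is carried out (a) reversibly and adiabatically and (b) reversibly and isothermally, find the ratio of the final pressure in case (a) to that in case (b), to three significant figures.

P_adiabatic / P_isothermal ≈ 1.23

Isothermal: P_b = P₁(V₁/V₂) = 0.259×10.4.
Adiabatic: P_a = P₁(V₁/V₂)^γ = 0.259×10.4^(1.09).
P_a/P_b = (V₁/V₂)^(γ−1) = 10.4^(0.09) = 1.235.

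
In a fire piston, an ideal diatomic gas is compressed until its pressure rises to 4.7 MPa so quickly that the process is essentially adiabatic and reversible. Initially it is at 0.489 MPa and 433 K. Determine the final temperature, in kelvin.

Adiabatic: T₂/T₁ = (P₂/P₁)^((γ−1)/γ).
For a diatomic ideal gas γ = 7/5, so (γ−1)/γ = 2/7.
T₂ = 433 × (4.7/0.489)^(2/7) = 826.6 K.

T₂ ≈ 827 K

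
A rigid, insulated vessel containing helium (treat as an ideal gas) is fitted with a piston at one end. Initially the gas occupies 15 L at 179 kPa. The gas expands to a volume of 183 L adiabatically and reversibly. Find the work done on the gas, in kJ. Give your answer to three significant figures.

γ = 5/3 for a monatomic ideal gas.
P₂ = P₁(V₁/V₂)^γ = 179×(15/183)^(5/3) = 2.769 kPa.
For a reversible adiabat, W_by_gas = (P₁V₁ − P₂V₂)/(γ−1).
W_by = (179000×0.015 − 2769×0.183) / (2/3) = 3268 J.
W_on_gas = −W_by = -3268 J.

W ≈ -3.27 kJ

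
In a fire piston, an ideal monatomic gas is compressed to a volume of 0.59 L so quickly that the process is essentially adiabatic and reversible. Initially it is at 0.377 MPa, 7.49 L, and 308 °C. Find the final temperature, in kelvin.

T₂ ≈ 3160 K

Adiabatic: T₁V₁^(γ−1) = T₂V₂^(γ−1) ⇒ T₂ = T₁ (V₁/V₂)^(γ−1).
γ = 5/3 for a monatomic ideal gas.
T₁ = 308 °C = 581.1 K.
T₂ = 581.1 × (7.49/0.59)^(2/3) = 3163 K.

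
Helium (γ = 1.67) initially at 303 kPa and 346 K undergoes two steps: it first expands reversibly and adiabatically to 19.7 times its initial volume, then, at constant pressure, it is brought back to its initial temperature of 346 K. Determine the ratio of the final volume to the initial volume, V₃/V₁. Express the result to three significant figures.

Adiabatic step: V₂/V₁ = 19.7; T₂ = T₁·(1/19.7)^(0.67) = 46.97 K.
Isobaric step: V₃/V₂ = T₃/T₂ = 346/46.97.
V₃/V₁ = (V₂/V₁)(V₃/V₂) = 19.7 × (346/46.97) = 145.1.

V₃/V₁ ≈ 145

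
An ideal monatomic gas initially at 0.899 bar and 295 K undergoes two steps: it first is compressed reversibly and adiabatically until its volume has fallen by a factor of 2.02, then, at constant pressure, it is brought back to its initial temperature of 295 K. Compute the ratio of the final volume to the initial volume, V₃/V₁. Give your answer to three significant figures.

V₃/V₁ ≈ 0.310

For a monatomic ideal gas γ = 5/3.
Adiabatic step: V₂/V₁ = 0.495; T₂ = T₁·2.02^(2/3) = 471.4 K.
Isobaric step: V₃/V₂ = T₃/T₂ = 295/471.4.
V₃/V₁ = (V₂/V₁)(V₃/V₂) = 0.495 × (295/471.4) = 0.3098.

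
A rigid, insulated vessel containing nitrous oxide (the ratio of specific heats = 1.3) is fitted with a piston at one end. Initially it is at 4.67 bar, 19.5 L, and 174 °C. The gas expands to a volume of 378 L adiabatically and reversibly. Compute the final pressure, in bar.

Since PV^γ is constant along a reversible adiabat, P₂ = P₁ (V₁/V₂)^γ.
P₂ = 4.67 × (19.5/378)^(1.3) = 0.099 bar.

P₂ ≈ 0.0990 bar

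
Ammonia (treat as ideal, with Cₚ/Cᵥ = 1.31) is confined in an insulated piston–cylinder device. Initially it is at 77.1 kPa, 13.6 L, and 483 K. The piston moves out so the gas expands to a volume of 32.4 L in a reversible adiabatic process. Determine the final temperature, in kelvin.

T₂ ≈ 369 K

Adiabatic: T₁V₁^(γ−1) = T₂V₂^(γ−1) ⇒ T₂ = T₁ (V₁/V₂)^(γ−1).
T₂ = 483 × (13.6/32.4)^(0.31) = 369 K.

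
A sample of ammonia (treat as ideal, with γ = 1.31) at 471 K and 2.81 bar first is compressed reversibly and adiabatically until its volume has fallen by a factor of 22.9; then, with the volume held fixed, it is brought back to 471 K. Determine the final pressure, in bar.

P₃ ≈ 64.3 bar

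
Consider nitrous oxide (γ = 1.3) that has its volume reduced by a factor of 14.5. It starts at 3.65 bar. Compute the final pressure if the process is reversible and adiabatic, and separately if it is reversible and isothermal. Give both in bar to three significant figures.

adiabatic: 118 bar; isothermal: 52.9 bar

Isothermal: P₂ = P₁(V₁/V₂) = 3.65×14.5 = 52.92 bar.
Adiabatic: P₂ = P₁(V₁/V₂)^γ = 3.65×14.5^(1.3) = 118.1 bar.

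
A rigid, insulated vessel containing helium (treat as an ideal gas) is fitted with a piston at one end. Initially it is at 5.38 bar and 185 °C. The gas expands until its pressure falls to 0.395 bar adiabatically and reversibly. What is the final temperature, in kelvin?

Along an adiabat T P^((1−γ)/γ) is constant, so T₂ = T₁ (P₂/P₁)^((γ−1)/γ).
For a monatomic ideal gas γ = 5/3, so (γ−1)/γ = 2/5.
T₁ = 185 °C = 458.1 K.
T₂ = 458.1 × (0.395/5.38)^(2/5) = 161.2 K.

T₂ ≈ 161 K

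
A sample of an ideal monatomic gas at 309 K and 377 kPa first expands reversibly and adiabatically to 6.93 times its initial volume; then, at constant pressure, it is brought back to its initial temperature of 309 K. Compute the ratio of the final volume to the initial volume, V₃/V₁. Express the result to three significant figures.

For a monatomic ideal gas γ = 5/3.
Adiabatic step: V₂/V₁ = 6.93; T₂ = T₁·(1/6.93)^(2/3) = 85.01 K.
Isobaric step: V₃/V₂ = T₃/T₂ = 309/85.01.
V₃/V₁ = (V₂/V₁)(V₃/V₂) = 6.93 × (309/85.01) = 25.19.

V₃/V₁ ≈ 25.2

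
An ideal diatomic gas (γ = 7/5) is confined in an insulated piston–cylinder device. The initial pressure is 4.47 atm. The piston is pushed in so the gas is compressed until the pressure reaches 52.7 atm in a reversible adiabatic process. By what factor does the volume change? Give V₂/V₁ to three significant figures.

V₂/V₁ ≈ 0.172

From PV^γ = const, V₂/V₁ = (P₁/P₂)^(1/γ).
V₂/V₁ = (4.47/52.7)^(5/7) = 0.1716.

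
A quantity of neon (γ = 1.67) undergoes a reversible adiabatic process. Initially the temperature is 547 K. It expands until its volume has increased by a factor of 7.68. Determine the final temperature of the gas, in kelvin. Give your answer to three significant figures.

T₂ ≈ 140 K

Adiabatic: T₁V₁^(γ−1) = T₂V₂^(γ−1) ⇒ T₂ = T₁ (V₁/V₂)^(γ−1).
T₂ = 547 × (1/7.68)^(0.67) = 139.6 K.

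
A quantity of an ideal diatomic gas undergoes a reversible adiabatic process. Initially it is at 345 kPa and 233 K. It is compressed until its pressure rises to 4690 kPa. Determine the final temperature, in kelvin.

T₂ ≈ 491 K

Along an adiabat T P^((1−γ)/γ) is constant, so T₂ = T₁ (P₂/P₁)^((γ−1)/γ).
For a diatomic ideal gas γ = 7/5, so (γ−1)/γ = 2/7.
T₂ = 233 × (4690/345)^(2/7) = 491.1 K.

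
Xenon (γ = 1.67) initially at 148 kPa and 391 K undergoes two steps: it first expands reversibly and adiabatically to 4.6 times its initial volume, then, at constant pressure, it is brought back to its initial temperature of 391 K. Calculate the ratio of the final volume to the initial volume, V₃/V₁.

Adiabatic step: V₂/V₁ = 4.6; T₂ = T₁·(1/4.6)^(0.67) = 140.6 K.
Isobaric step: V₃/V₂ = T₃/T₂ = 391/140.6.
V₃/V₁ = (V₂/V₁)(V₃/V₂) = 4.6 × (391/140.6) = 12.79.

V₃/V₁ ≈ 12.8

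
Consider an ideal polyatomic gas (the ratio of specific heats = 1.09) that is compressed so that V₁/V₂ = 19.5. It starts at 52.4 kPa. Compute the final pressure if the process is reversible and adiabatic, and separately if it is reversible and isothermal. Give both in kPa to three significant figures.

adiabatic: 1330 kPa; isothermal: 1020 kPa

Isothermal: P₂ = P₁(V₁/V₂) = 52.4×19.5 = 1022 kPa.
Adiabatic: P₂ = P₁(V₁/V₂)^γ = 52.4×19.5^(1.09) = 1335 kPa.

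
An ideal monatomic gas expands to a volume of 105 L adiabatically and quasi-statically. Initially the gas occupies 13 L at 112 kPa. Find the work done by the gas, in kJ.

W ≈ 1.64 kJ

γ = 5/3 for a monatomic ideal gas.
P₂ = P₁(V₁/V₂)^γ = 112×(13/105)^(5/3) = 3.445 kPa.
For a reversible adiabat, W_by_gas = (P₁V₁ − P₂V₂)/(γ−1).
W_by = (112000×0.013 − 3445×0.105) / (2/3) = 1641 J.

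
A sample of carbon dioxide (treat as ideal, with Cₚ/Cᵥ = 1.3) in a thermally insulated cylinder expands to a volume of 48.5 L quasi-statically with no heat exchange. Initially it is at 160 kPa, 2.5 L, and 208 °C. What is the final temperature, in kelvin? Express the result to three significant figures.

T₂ ≈ 198 K

For a reversible adiabat TV^(γ−1) is constant, so T₂ = T₁ (V₁/V₂)^(γ−1).
T₁ = 208 °C = 481.1 K.
T₂ = 481.1 × (2.5/48.5)^(0.3) = 197.7 K.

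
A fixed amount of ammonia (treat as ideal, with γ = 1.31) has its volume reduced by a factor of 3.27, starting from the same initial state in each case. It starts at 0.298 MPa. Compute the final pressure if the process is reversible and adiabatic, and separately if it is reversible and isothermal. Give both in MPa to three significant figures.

adiabatic: 1.41 MPa; isothermal: 0.974 MPa

Isothermal: P₂ = P₁(V₁/V₂) = 0.298×3.27 = 0.9745 MPa.
Adiabatic: P₂ = P₁(V₁/V₂)^γ = 0.298×3.27^(1.31) = 1.407 MPa.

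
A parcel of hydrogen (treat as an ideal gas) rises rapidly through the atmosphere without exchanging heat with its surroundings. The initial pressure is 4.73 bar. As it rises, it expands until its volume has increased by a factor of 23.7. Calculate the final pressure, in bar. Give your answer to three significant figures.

P₂ ≈ 0.0563 bar

Adiabatic: P₁V₁^γ = P₂V₂^γ ⇒ P₂ = P₁ (V₁/V₂)^γ.
For a diatomic ideal gas γ = 7/5.
P₂ = 4.73 × (1/23.7)^(7/5) = 0.05626 bar.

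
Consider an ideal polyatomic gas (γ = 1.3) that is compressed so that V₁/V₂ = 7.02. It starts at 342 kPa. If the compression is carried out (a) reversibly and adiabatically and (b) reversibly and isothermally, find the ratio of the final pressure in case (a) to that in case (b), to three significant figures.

Isothermal: P_b = P₁(V₁/V₂) = 342×7.02.
Adiabatic: P_a = P₁(V₁/V₂)^γ = 342×7.02^(1.3).
P_a/P_b = (V₁/V₂)^(γ−1) = 7.02^(0.3) = 1.794.

P_adiabatic / P_isothermal ≈ 1.79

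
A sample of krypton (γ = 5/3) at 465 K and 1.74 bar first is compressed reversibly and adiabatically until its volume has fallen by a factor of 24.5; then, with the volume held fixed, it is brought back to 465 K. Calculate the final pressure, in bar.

Adiabatic step (PV^γ = const): P₂ = 1.74×24.5^(5/3) = 359.6 bar; T₂ = 465×24.5^(2/3) = 3923 K.
Isochoric: P₃ = P₂(T₃/T₂) = 359.6 × (465/3923) = 42.63 bar.

P₃ ≈ 42.6 bar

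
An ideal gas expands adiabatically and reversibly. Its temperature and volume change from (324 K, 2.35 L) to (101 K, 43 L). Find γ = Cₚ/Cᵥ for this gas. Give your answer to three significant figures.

TV^(γ−1) = const ⇒ γ − 1 = ln(T₂/T₁) / ln(V₁/V₂).
γ = 1 + ln(101/324) / ln(2.35/43) = 1.401.

γ ≈ 1.40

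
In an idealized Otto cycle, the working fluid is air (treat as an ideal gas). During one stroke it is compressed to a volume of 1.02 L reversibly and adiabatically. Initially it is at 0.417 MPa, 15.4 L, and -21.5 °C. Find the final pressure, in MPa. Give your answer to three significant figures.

Since PV^γ is constant along a reversible adiabat, P₂ = P₁ (V₁/V₂)^γ.
γ = 7/5 for a diatomic ideal gas.
P₂ = 0.417 × (15.4/1.02)^(7/5) = 18.65 MPa.

P₂ ≈ 18.6 MPa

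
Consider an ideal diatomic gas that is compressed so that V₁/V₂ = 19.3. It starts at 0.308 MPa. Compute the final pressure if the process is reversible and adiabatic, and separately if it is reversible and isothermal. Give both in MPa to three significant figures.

For a diatomic ideal gas γ = 7/5.
Isothermal: P₂ = P₁(V₁/V₂) = 0.308×19.3 = 5.944 MPa.
Adiabatic: P₂ = P₁(V₁/V₂)^γ = 0.308×19.3^(7/5) = 19.42 MPa.

adiabatic: 19.4 MPa; isothermal: 5.94 MPa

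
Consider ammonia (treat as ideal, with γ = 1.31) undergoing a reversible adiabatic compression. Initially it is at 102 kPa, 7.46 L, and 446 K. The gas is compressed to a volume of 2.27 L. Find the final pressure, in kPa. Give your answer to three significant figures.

Adiabatic: P₁V₁^γ = P₂V₂^γ ⇒ P₂ = P₁ (V₁/V₂)^γ.
P₂ = 102 × (7.46/2.27)^(1.31) = 484.7 kPa.

P₂ ≈ 485 kPa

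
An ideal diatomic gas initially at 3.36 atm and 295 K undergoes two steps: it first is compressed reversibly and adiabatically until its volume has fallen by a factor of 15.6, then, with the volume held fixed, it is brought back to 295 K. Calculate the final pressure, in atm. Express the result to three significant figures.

For a diatomic ideal gas γ = 7/5.
Adiabatic step (PV^γ = const): P₂ = 3.36×15.6^(7/5) = 157.3 atm; T₂ = 295×15.6^(2/5) = 885.3 K.
Isochoric: P₃ = P₂(T₃/T₂) = 157.3 × (295/885.3) = 52.42 atm.

P₃ ≈ 52.4 atm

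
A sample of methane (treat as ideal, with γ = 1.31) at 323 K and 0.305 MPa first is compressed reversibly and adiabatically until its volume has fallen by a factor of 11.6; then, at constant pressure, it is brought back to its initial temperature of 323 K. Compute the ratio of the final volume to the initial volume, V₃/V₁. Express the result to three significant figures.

V₃/V₁ ≈ 0.0403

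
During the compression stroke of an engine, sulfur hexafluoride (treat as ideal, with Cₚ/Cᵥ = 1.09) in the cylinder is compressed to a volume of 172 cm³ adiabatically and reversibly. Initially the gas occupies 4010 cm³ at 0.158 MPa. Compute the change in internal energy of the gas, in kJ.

P₂ = P₁(V₁/V₂)^γ = 0.158×(4010/172)^(1.09) = 4.891 MPa.
For a reversible adiabat, W_by_gas = (P₁V₁ − P₂V₂)/(γ−1).
W_by = (158000×0.00401 − 4.891×10^6×0.000172) / (0.09) = -2307 J.
Q = 0 ⇒ ΔU = −W_by = 2307 J.

ΔU ≈ 2.31 kJ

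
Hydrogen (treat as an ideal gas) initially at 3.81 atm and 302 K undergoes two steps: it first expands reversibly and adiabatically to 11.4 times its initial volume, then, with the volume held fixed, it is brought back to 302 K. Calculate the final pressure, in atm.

For a diatomic ideal gas γ = 7/5.
Adiabatic step (PV^γ = const): P₂ = 3.81×(1/11.4)^(7/5) = 0.1263 atm; T₂ = 302×(1/11.4)^(2/5) = 114.1 K.
Isochoric: P₃ = P₂(T₃/T₂) = 0.1263 × (302/114.1) = 0.3342 atm.

P₃ ≈ 0.334 atm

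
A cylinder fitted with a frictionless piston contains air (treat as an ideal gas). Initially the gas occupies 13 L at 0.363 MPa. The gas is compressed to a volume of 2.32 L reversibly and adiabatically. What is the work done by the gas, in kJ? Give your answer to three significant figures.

W ≈ -11.7 kJ

γ = 7/5 for a diatomic ideal gas.
P₂ = P₁(V₁/V₂)^γ = 0.363×(13/2.32)^(7/5) = 4.053 MPa.
For a reversible adiabat, W_by_gas = (P₁V₁ − P₂V₂)/(γ−1).
W_by = (363000×0.013 − 4.053×10^6×0.00232) / (2/5) = -11710 J.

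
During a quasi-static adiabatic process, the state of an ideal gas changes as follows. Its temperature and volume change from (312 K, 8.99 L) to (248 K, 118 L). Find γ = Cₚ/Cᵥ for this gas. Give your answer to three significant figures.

TV^(γ−1) = const ⇒ γ − 1 = ln(T₂/T₁) / ln(V₁/V₂).
γ = 1 + ln(248/312) / ln(8.99/118) = 1.089.

γ ≈ 1.09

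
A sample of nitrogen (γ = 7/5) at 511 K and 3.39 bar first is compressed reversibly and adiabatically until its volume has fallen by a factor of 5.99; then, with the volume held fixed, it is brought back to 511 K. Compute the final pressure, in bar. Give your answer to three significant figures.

P₃ ≈ 20.3 bar

Adiabatic step (PV^γ = const): P₂ = 3.39×5.99^(7/5) = 41.55 bar; T₂ = 511×5.99^(2/5) = 1046 K.
Isochoric: P₃ = P₂(T₃/T₂) = 41.55 × (511/1046) = 20.31 bar.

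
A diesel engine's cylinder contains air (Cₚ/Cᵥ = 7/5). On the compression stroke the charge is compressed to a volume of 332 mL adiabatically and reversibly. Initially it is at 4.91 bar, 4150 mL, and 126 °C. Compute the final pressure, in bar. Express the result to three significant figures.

Adiabatic: P₁V₁^γ = P₂V₂^γ ⇒ P₂ = P₁ (V₁/V₂)^γ.
P₂ = 4.91 × (4150/332)^(7/5) = 168.6 bar.

P₂ ≈ 169 bar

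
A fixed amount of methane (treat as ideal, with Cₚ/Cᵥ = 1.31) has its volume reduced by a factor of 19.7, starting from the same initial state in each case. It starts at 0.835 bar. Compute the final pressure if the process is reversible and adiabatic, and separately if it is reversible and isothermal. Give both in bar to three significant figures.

Isothermal: P₂ = P₁(V₁/V₂) = 0.835×19.7 = 16.45 bar.
Adiabatic: P₂ = P₁(V₁/V₂)^γ = 0.835×19.7^(1.31) = 41.44 bar.

adiabatic: 41.4 bar; isothermal: 16.4 bar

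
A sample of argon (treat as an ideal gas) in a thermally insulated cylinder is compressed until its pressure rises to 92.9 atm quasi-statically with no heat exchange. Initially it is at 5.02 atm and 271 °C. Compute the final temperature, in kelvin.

Along an adiabat T P^((1−γ)/γ) is constant, so T₂ = T₁ (P₂/P₁)^((γ−1)/γ).
For a monatomic ideal gas γ = 5/3, so (γ−1)/γ = 2/5.
T₁ = 271 °C = 544.1 K.
T₂ = 544.1 × (92.9/5.02)^(2/5) = 1748 K.

T₂ ≈ 1750 K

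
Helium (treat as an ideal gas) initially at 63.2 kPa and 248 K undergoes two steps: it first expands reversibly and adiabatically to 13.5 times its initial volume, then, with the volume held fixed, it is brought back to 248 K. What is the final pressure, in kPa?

P₃ ≈ 4.68 kPa

For a monatomic ideal gas γ = 5/3.
Adiabatic step (PV^γ = const): P₂ = 63.2×(1/13.5)^(5/3) = 0.8257 kPa; T₂ = 248×(1/13.5)^(2/3) = 43.74 K.
Isochoric: P₃ = P₂(T₃/T₂) = 0.8257 × (248/43.74) = 4.681 kPa.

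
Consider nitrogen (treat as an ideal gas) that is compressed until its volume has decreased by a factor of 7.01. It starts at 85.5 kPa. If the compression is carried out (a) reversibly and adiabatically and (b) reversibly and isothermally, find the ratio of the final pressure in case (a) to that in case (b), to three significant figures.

P_adiabatic / P_isothermal ≈ 2.18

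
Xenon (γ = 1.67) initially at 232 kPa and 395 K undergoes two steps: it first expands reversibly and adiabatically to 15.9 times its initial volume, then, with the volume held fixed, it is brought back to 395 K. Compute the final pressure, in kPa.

P₃ ≈ 14.6 kPa

Adiabatic step (PV^γ = const): P₂ = 232×(1/15.9)^(1.67) = 2.286 kPa; T₂ = 395×(1/15.9)^(0.67) = 61.9 K.
Isochoric: P₃ = P₂(T₃/T₂) = 2.286 × (395/61.9) = 14.59 kPa.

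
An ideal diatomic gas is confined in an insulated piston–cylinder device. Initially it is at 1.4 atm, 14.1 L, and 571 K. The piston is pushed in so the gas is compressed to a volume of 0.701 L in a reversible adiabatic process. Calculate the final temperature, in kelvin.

T₂ ≈ 1900 K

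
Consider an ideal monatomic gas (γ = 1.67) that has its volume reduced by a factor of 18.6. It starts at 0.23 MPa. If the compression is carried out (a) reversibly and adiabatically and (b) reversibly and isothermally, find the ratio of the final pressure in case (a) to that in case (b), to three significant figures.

Isothermal: P_b = P₁(V₁/V₂) = 0.23×18.6.
Adiabatic: P_a = P₁(V₁/V₂)^γ = 0.23×18.6^(1.67).
P_a/P_b = (V₁/V₂)^(γ−1) = 18.6^(0.67) = 7.089.

P_adiabatic / P_isothermal ≈ 7.09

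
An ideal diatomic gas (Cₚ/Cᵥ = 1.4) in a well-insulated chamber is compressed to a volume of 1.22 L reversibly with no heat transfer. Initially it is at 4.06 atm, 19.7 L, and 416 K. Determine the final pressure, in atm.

Since PV^γ is constant along a reversible adiabat, P₂ = P₁ (V₁/V₂)^γ.
P₂ = 4.06 × (19.7/1.22)^(1.4) = 199.5 atm.

P₂ ≈ 199 atm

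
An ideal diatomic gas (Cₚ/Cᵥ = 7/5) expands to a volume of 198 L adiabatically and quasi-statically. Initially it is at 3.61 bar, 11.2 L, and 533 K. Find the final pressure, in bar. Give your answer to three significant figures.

P₂ ≈ 0.0647 bar

Adiabatic: P₁V₁^γ = P₂V₂^γ ⇒ P₂ = P₁ (V₁/V₂)^γ.
P₂ = 3.61 × (11.2/198)^(7/5) = 0.06473 bar.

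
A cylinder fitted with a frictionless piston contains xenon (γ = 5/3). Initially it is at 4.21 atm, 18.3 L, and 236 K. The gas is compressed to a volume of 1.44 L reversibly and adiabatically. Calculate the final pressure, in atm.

P₂ ≈ 291 atm

Since PV^γ is constant along a reversible adiabat, P₂ = P₁ (V₁/V₂)^γ.
P₂ = 4.21 × (18.3/1.44)^(5/3) = 291.4 atm.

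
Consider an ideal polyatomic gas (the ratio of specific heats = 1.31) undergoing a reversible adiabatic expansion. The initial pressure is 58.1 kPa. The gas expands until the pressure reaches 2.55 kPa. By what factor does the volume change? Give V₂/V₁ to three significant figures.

From PV^γ = const, V₂/V₁ = (P₁/P₂)^(1/γ).
V₂/V₁ = (58.1/2.55)^(0.763) = 10.87.

V₂/V₁ ≈ 10.9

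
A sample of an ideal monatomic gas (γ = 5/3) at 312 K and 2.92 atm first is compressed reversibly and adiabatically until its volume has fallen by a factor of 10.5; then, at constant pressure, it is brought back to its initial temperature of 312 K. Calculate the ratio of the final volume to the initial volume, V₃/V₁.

Adiabatic step: V₂/V₁ = 0.09524; T₂ = T₁·10.5^(2/3) = 1496 K.
Isobaric step: V₃/V₂ = T₃/T₂ = 312/1496.
V₃/V₁ = (V₂/V₁)(V₃/V₂) = 0.09524 × (312/1496) = 0.01986.

V₃/V₁ ≈ 0.0199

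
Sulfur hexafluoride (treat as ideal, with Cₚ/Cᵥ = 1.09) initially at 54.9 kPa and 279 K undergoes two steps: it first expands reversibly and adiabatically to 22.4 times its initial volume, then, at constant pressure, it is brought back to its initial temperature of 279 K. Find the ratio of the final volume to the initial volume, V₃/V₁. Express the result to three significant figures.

Adiabatic step: V₂/V₁ = 22.4; T₂ = T₁·(1/22.4)^(0.09) = 210.9 K.
Isobaric step: V₃/V₂ = T₃/T₂ = 279/210.9.
V₃/V₁ = (V₂/V₁)(V₃/V₂) = 22.4 × (279/210.9) = 29.63.

V₃/V₁ ≈ 29.6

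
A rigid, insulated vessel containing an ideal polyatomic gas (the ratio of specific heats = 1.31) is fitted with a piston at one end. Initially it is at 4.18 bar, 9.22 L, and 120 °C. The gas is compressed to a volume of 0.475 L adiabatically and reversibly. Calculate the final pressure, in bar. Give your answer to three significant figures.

Adiabatic: P₁V₁^γ = P₂V₂^γ ⇒ P₂ = P₁ (V₁/V₂)^γ.
P₂ = 4.18 × (9.22/0.475)^(1.31) = 203.5 bar.

P₂ ≈ 203 bar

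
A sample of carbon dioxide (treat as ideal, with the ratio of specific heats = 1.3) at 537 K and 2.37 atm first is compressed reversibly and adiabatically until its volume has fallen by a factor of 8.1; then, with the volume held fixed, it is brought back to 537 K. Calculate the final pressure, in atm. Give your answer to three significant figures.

Adiabatic step (PV^γ = const): P₂ = 2.37×8.1^(1.3) = 35.96 atm; T₂ = 537×8.1^(0.3) = 1006 K.
Isochoric: P₃ = P₂(T₃/T₂) = 35.96 × (537/1006) = 19.2 atm.

P₃ ≈ 19.2 atm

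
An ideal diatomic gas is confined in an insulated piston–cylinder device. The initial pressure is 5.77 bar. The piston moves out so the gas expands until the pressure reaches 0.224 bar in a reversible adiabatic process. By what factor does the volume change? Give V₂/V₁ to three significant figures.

From PV^γ = const, V₂/V₁ = (P₁/P₂)^(1/γ).
For a diatomic ideal gas γ = 7/5.
V₂/V₁ = (5.77/0.224)^(5/7) = 10.18.

V₂/V₁ ≈ 10.2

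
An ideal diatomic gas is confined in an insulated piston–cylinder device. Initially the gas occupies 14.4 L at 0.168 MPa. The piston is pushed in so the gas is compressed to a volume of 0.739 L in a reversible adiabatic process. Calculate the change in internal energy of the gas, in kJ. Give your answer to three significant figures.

γ = 7/5 for a diatomic ideal gas.
P₂ = P₁(V₁/V₂)^γ = 0.168×(14.4/0.739)^(7/5) = 10.74 MPa.
For a reversible adiabat, W_by_gas = (P₁V₁ − P₂V₂)/(γ−1).
W_by = (168000×0.0144 − 1.074×10^7×0.000739) / (2/5) = -13790 J.
Q = 0 ⇒ ΔU = −W_by = 13790 J.

ΔU ≈ 13.8 kJ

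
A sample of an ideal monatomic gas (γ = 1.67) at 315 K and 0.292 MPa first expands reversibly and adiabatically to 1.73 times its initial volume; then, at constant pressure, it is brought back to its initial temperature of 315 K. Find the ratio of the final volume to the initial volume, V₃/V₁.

Adiabatic step: V₂/V₁ = 1.73; T₂ = T₁·(1/1.73)^(0.67) = 218.2 K.
Isobaric step: V₃/V₂ = T₃/T₂ = 315/218.2.
V₃/V₁ = (V₂/V₁)(V₃/V₂) = 1.73 × (315/218.2) = 2.498.

V₃/V₁ ≈ 2.50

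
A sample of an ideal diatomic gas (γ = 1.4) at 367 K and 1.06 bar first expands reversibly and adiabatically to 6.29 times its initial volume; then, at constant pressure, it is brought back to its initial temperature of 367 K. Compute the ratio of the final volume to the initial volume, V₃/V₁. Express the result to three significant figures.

Adiabatic step: V₂/V₁ = 6.29; T₂ = T₁·(1/6.29)^(0.4) = 175.9 K.
Isobaric step: V₃/V₂ = T₃/T₂ = 367/175.9.
V₃/V₁ = (V₂/V₁)(V₃/V₂) = 6.29 × (367/175.9) = 13.13.

V₃/V₁ ≈ 13.1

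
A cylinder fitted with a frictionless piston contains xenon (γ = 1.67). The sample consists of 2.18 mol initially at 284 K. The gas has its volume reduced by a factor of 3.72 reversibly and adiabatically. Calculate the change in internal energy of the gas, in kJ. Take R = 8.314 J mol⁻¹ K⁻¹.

Adiabatic: T₁V₁^(γ−1) = T₂V₂^(γ−1) ⇒ T₂ = T₁ (V₁/V₂)^(γ−1).
T₂ = 284 × 3.72^(0.67) = 684.8 K.
Q = 0, so ΔU = W_on_gas = nCᵥΔT with Cᵥ = R/(γ−1) = 12.41 J/(mol·K).
ΔU = 2.18 × 12.41 × (684.8 − 284) = 10840 J.

ΔU ≈ 10.8 kJ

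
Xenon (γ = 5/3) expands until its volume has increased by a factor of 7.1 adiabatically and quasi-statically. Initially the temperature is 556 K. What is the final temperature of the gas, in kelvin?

T₂ ≈ 151 K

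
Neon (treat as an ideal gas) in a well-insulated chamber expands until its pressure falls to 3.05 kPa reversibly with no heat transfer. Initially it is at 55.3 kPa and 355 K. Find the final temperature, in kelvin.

Along an adiabat T P^((1−γ)/γ) is constant, so T₂ = T₁ (P₂/P₁)^((γ−1)/γ).
For a monatomic ideal gas γ = 5/3, so (γ−1)/γ = 2/5.
T₂ = 355 × (3.05/55.3)^(2/5) = 111.4 K.

T₂ ≈ 111 K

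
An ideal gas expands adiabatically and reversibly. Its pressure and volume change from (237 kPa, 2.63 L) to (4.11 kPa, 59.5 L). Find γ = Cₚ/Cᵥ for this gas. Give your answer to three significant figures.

PV^γ = const ⇒ γ = ln(P₂/P₁) / ln(V₁/V₂).
γ = ln(4.11/237) / ln(2.63/59.5) = 1.3.

γ ≈ 1.30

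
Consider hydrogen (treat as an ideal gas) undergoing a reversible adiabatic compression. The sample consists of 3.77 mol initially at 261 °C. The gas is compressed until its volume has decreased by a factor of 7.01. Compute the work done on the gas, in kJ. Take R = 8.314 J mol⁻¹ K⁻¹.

Adiabatic: T₁V₁^(γ−1) = T₂V₂^(γ−1) ⇒ T₂ = T₁ (V₁/V₂)^(γ−1).
γ = 7/5 for a diatomic ideal gas, so γ−1 = 2/5.
T₁ = 261 °C = 534.1 K.
T₂ = 534.1 × 7.01^(2/5) = 1164 K.
Q = 0, so ΔU = W_on_gas = nCᵥΔT with Cᵥ = R/(γ−1) = 20.79 J/(mol·K).
ΔU = 3.77 × 20.79 × (1164 − 534.1) = 49350 J.

W ≈ 49.4 kJ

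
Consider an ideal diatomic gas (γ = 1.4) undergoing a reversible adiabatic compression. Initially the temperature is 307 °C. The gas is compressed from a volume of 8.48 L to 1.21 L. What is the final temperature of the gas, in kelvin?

Adiabatic: T₁V₁^(γ−1) = T₂V₂^(γ−1) ⇒ T₂ = T₁ (V₁/V₂)^(γ−1).
T₁ = 307 °C = 580.1 K.
T₂ = 580.1 × (8.48/1.21)^(0.4) = 1264 K.

T₂ ≈ 1260 K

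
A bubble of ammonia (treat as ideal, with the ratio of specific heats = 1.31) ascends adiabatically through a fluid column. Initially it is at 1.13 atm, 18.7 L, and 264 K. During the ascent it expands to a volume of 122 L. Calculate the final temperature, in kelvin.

T₂ ≈ 148 K

For a reversible adiabat TV^(γ−1) is constant, so T₂ = T₁ (V₁/V₂)^(γ−1).
T₂ = 264 × (18.7/122)^(0.31) = 147.6 K.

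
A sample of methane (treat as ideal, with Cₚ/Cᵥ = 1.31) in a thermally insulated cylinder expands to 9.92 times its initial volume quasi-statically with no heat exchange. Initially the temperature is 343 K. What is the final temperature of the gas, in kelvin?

For a reversible adiabat TV^(γ−1) is constant, so T₂ = T₁ (V₁/V₂)^(γ−1).
T₂ = 343 × (1/9.92)^(0.31) = 168.4 K.

T₂ ≈ 168 K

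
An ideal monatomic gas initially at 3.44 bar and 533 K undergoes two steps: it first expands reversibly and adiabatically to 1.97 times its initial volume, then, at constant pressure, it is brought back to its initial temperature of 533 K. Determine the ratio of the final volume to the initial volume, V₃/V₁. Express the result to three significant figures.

V₃/V₁ ≈ 3.10

For a monatomic ideal gas γ = 5/3.
Adiabatic step: V₂/V₁ = 1.97; T₂ = T₁·(1/1.97)^(2/3) = 339.2 K.
Isobaric step: V₃/V₂ = T₃/T₂ = 533/339.2.
V₃/V₁ = (V₂/V₁)(V₃/V₂) = 1.97 × (533/339.2) = 3.096.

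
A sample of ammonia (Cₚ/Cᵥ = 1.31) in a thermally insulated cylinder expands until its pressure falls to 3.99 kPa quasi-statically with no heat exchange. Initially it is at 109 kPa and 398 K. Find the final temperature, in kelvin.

T₂ ≈ 182 K

Adiabatic: T₂/T₁ = (P₂/P₁)^((γ−1)/γ).
T₂ = 398 × (3.99/109)^(0.237) = 182 K.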